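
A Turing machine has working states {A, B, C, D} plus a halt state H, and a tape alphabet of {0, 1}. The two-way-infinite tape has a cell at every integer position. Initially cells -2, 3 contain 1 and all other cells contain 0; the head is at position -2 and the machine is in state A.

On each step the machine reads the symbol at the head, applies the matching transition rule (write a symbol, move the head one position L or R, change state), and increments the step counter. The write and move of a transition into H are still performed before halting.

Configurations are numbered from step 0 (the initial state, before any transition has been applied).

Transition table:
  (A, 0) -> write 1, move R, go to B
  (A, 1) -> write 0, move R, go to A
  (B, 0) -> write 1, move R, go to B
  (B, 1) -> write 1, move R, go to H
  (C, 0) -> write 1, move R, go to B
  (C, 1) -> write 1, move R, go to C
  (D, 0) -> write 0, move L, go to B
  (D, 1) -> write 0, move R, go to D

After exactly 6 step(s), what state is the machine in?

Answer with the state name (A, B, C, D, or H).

Answer: H

Derivation:
Step 1: in state A at pos -2, read 1 -> (A,1)->write 0,move R,goto A. Now: state=A, head=-1, tape[-3..4]=00000010 (head:   ^)
Step 2: in state A at pos -1, read 0 -> (A,0)->write 1,move R,goto B. Now: state=B, head=0, tape[-3..4]=00100010 (head:    ^)
Step 3: in state B at pos 0, read 0 -> (B,0)->write 1,move R,goto B. Now: state=B, head=1, tape[-3..4]=00110010 (head:     ^)
Step 4: in state B at pos 1, read 0 -> (B,0)->write 1,move R,goto B. Now: state=B, head=2, tape[-3..4]=00111010 (head:      ^)
Step 5: in state B at pos 2, read 0 -> (B,0)->write 1,move R,goto B. Now: state=B, head=3, tape[-3..4]=00111110 (head:       ^)
Step 6: in state B at pos 3, read 1 -> (B,1)->write 1,move R,goto H. Now: state=H, head=4, tape[-3..5]=001111100 (head:        ^)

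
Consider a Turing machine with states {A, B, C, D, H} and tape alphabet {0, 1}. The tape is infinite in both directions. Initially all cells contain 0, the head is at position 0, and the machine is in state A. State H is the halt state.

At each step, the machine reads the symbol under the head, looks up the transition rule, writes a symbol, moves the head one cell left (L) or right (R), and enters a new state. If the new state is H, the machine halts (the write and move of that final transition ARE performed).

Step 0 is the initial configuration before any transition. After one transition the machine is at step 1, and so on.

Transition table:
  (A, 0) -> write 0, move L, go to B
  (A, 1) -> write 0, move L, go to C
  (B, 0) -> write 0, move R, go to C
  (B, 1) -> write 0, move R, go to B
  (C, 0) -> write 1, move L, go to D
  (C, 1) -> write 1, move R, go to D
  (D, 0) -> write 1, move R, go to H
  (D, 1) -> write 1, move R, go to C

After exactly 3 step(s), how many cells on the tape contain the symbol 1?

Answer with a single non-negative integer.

Answer: 1

Derivation:
Step 1: in state A at pos 0, read 0 -> (A,0)->write 0,move L,goto B. Now: state=B, head=-1, tape[-2..1]=0000 (head:  ^)
Step 2: in state B at pos -1, read 0 -> (B,0)->write 0,move R,goto C. Now: state=C, head=0, tape[-2..1]=0000 (head:   ^)
Step 3: in state C at pos 0, read 0 -> (C,0)->write 1,move L,goto D. Now: state=D, head=-1, tape[-2..1]=0010 (head:  ^)
Cells containing 1 after step 3: {0} -> 1 cell(s)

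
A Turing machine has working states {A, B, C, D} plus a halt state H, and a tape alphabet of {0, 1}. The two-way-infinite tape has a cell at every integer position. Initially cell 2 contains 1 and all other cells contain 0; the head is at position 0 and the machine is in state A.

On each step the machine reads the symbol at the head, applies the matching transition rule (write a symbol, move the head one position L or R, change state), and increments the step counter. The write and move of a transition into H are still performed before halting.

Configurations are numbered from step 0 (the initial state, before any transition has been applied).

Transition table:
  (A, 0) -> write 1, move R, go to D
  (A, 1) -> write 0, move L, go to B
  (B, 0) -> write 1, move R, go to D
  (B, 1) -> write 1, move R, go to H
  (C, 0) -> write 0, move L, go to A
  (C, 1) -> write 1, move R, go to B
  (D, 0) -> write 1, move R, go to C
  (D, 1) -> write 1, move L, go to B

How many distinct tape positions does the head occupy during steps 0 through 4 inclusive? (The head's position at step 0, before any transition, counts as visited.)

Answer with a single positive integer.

Step 1: in state A at pos 0, read 0 -> (A,0)->write 1,move R,goto D. Now: state=D, head=1, tape[-1..3]=01010 (head:   ^)
Step 2: in state D at pos 1, read 0 -> (D,0)->write 1,move R,goto C. Now: state=C, head=2, tape[-1..3]=01110 (head:    ^)
Step 3: in state C at pos 2, read 1 -> (C,1)->write 1,move R,goto B. Now: state=B, head=3, tape[-1..4]=011100 (head:     ^)
Step 4: in state B at pos 3, read 0 -> (B,0)->write 1,move R,goto D. Now: state=D, head=4, tape[-1..5]=0111100 (head:      ^)
Head positions at steps 0..4: starting at 0, distinct positions visited = {0, 1, 2, 3, 4} -> 5 position(s)

Answer: 5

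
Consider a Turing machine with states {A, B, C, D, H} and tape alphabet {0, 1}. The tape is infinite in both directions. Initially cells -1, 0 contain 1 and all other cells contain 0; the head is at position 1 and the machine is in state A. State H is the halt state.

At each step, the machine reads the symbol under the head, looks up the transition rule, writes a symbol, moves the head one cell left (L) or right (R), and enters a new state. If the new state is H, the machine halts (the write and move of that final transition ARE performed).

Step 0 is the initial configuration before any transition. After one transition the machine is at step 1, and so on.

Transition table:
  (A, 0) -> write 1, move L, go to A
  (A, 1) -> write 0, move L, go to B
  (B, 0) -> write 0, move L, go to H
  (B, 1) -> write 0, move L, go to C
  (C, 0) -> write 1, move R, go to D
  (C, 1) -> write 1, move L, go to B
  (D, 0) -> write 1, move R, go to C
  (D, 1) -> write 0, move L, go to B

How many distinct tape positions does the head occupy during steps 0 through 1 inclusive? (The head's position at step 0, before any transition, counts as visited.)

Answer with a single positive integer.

Answer: 2

Derivation:
Step 1: in state A at pos 1, read 0 -> (A,0)->write 1,move L,goto A. Now: state=A, head=0, tape[-2..2]=01110 (head:   ^)
Head positions at steps 0..1: starting at 1, distinct positions visited = {0, 1} -> 2 position(s)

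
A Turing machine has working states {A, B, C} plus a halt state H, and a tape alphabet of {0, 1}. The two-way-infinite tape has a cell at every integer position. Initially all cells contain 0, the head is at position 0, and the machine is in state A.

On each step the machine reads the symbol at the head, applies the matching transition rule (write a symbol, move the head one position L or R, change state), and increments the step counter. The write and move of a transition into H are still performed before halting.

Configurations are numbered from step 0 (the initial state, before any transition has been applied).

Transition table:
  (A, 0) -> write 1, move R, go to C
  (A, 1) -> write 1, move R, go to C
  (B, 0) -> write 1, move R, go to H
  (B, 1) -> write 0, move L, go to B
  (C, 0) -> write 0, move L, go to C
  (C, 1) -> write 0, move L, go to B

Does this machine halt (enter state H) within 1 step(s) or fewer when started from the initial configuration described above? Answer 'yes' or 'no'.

Step 1: in state A at pos 0, read 0 -> (A,0)->write 1,move R,goto C. Now: state=C, head=1, tape[-1..2]=0100 (head:   ^)
After 1 step(s): state = C (not H) -> not halted within 1 -> no

Answer: no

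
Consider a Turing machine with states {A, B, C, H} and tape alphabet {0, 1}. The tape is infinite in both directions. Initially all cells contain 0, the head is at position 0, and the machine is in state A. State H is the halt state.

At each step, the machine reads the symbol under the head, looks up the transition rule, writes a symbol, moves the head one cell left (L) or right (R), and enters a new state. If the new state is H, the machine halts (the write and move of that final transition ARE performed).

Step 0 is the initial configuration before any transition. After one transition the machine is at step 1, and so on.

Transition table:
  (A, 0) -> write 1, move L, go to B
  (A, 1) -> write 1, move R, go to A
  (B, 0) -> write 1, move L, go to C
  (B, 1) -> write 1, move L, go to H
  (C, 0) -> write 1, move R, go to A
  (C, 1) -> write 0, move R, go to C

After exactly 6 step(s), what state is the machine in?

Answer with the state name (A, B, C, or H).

Step 1: in state A at pos 0, read 0 -> (A,0)->write 1,move L,goto B. Now: state=B, head=-1, tape[-2..1]=0010 (head:  ^)
Step 2: in state B at pos -1, read 0 -> (B,0)->write 1,move L,goto C. Now: state=C, head=-2, tape[-3..1]=00110 (head:  ^)
Step 3: in state C at pos -2, read 0 -> (C,0)->write 1,move R,goto A. Now: state=A, head=-1, tape[-3..1]=01110 (head:   ^)
Step 4: in state A at pos -1, read 1 -> (A,1)->write 1,move R,goto A. Now: state=A, head=0, tape[-3..1]=01110 (head:    ^)
Step 5: in state A at pos 0, read 1 -> (A,1)->write 1,move R,goto A. Now: state=A, head=1, tape[-3..2]=011100 (head:     ^)
Step 6: in state A at pos 1, read 0 -> (A,0)->write 1,move L,goto B. Now: state=B, head=0, tape[-3..2]=011110 (head:    ^)

Answer: B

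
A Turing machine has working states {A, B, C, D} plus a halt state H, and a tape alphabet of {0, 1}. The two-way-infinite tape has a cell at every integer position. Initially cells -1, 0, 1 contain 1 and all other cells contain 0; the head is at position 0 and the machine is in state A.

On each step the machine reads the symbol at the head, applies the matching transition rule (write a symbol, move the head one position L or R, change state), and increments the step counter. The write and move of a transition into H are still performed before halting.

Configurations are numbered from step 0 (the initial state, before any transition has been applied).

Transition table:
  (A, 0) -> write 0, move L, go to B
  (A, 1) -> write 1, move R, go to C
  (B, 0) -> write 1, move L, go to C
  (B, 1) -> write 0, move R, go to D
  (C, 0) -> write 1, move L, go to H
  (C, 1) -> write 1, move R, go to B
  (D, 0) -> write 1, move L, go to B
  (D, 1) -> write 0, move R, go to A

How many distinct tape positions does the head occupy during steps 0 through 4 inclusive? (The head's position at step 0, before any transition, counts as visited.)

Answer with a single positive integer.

Answer: 3

Derivation:
Step 1: in state A at pos 0, read 1 -> (A,1)->write 1,move R,goto C. Now: state=C, head=1, tape[-2..2]=01110 (head:    ^)
Step 2: in state C at pos 1, read 1 -> (C,1)->write 1,move R,goto B. Now: state=B, head=2, tape[-2..3]=011100 (head:     ^)
Step 3: in state B at pos 2, read 0 -> (B,0)->write 1,move L,goto C. Now: state=C, head=1, tape[-2..3]=011110 (head:    ^)
Step 4: in state C at pos 1, read 1 -> (C,1)->write 1,move R,goto B. Now: state=B, head=2, tape[-2..3]=011110 (head:     ^)
Head positions at steps 0..4: starting at 0, distinct positions visited = {0, 1, 2} -> 3 position(s)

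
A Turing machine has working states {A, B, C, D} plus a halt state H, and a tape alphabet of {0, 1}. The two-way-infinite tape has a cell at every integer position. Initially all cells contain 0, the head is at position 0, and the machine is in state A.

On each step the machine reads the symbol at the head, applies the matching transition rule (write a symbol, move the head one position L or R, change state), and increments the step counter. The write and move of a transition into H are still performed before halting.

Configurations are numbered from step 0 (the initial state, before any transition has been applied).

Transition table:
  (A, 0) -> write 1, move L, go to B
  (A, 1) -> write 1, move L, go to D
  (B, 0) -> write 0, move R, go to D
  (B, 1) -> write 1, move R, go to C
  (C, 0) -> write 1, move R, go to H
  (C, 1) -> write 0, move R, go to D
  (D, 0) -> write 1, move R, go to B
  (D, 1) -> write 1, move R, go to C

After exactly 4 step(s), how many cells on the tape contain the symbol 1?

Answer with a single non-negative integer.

Answer: 2

Derivation:
Step 1: in state A at pos 0, read 0 -> (A,0)->write 1,move L,goto B. Now: state=B, head=-1, tape[-2..1]=0010 (head:  ^)
Step 2: in state B at pos -1, read 0 -> (B,0)->write 0,move R,goto D. Now: state=D, head=0, tape[-2..1]=0010 (head:   ^)
Step 3: in state D at pos 0, read 1 -> (D,1)->write 1,move R,goto C. Now: state=C, head=1, tape[-2..2]=00100 (head:    ^)
Step 4: in state C at pos 1, read 0 -> (C,0)->write 1,move R,goto H. Now: state=H, head=2, tape[-2..3]=001100 (head:     ^)
Cells containing 1 after step 4: {0, 1} -> 2 cell(s)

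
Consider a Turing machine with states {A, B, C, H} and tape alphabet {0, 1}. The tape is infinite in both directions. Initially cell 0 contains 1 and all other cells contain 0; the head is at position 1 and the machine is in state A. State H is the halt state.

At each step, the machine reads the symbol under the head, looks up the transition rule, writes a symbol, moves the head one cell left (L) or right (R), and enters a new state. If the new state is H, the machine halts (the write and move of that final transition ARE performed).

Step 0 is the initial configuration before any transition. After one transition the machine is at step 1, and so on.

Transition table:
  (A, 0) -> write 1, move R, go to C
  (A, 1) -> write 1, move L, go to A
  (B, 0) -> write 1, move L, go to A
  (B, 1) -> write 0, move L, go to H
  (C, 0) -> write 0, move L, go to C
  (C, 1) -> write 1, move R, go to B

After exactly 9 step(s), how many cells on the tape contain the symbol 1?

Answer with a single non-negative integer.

Step 1: in state A at pos 1, read 0 -> (A,0)->write 1,move R,goto C. Now: state=C, head=2, tape[-1..3]=01100 (head:    ^)
Step 2: in state C at pos 2, read 0 -> (C,0)->write 0,move L,goto C. Now: state=C, head=1, tape[-1..3]=01100 (head:   ^)
Step 3: in state C at pos 1, read 1 -> (C,1)->write 1,move R,goto B. Now: state=B, head=2, tape[-1..3]=01100 (head:    ^)
Step 4: in state B at pos 2, read 0 -> (B,0)->write 1,move L,goto A. Now: state=A, head=1, tape[-1..3]=01110 (head:   ^)
Step 5: in state A at pos 1, read 1 -> (A,1)->write 1,move L,goto A. Now: state=A, head=0, tape[-1..3]=01110 (head:  ^)
Step 6: in state A at pos 0, read 1 -> (A,1)->write 1,move L,goto A. Now: state=A, head=-1, tape[-2..3]=001110 (head:  ^)
Step 7: in state A at pos -1, read 0 -> (A,0)->write 1,move R,goto C. Now: state=C, head=0, tape[-2..3]=011110 (head:   ^)
Step 8: in state C at pos 0, read 1 -> (C,1)->write 1,move R,goto B. Now: state=B, head=1, tape[-2..3]=011110 (head:    ^)
Step 9: in state B at pos 1, read 1 -> (B,1)->write 0,move L,goto H. Now: state=H, head=0, tape[-2..3]=011010 (head:   ^)
Cells containing 1 after step 9: {-1, 0, 2} -> 3 cell(s)

Answer: 3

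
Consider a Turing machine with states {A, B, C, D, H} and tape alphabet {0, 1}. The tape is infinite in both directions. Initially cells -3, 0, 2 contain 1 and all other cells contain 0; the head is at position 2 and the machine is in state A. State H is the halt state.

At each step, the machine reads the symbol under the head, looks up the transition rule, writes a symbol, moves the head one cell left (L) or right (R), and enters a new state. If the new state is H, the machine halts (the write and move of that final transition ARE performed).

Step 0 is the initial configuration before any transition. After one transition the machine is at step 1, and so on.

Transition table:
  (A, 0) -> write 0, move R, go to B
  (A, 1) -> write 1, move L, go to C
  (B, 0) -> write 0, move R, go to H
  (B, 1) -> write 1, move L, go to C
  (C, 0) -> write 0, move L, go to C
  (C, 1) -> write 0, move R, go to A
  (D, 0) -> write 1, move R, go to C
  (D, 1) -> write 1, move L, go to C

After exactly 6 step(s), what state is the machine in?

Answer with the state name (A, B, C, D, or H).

Answer: C

Derivation:
Step 1: in state A at pos 2, read 1 -> (A,1)->write 1,move L,goto C. Now: state=C, head=1, tape[-4..3]=01001010 (head:      ^)
Step 2: in state C at pos 1, read 0 -> (C,0)->write 0,move L,goto C. Now: state=C, head=0, tape[-4..3]=01001010 (head:     ^)
Step 3: in state C at pos 0, read 1 -> (C,1)->write 0,move R,goto A. Now: state=A, head=1, tape[-4..3]=01000010 (head:      ^)
Step 4: in state A at pos 1, read 0 -> (A,0)->write 0,move R,goto B. Now: state=B, head=2, tape[-4..3]=01000010 (head:       ^)
Step 5: in state B at pos 2, read 1 -> (B,1)->write 1,move L,goto C. Now: state=C, head=1, tape[-4..3]=01000010 (head:      ^)
Step 6: in state C at pos 1, read 0 -> (C,0)->write 0,move L,goto C. Now: state=C, head=0, tape[-4..3]=01000010 (head:     ^)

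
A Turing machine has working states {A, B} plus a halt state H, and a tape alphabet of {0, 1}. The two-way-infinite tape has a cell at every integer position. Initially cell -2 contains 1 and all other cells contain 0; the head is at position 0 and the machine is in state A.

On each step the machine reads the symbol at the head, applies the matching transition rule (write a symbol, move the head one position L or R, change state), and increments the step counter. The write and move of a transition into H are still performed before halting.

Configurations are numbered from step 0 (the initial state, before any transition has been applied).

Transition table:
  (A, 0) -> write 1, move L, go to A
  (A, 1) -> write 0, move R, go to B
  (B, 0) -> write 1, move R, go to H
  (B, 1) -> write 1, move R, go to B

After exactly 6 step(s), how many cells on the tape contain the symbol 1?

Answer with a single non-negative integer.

Answer: 3

Derivation:
Step 1: in state A at pos 0, read 0 -> (A,0)->write 1,move L,goto A. Now: state=A, head=-1, tape[-3..1]=01010 (head:   ^)
Step 2: in state A at pos -1, read 0 -> (A,0)->write 1,move L,goto A. Now: state=A, head=-2, tape[-3..1]=01110 (head:  ^)
Step 3: in state A at pos -2, read 1 -> (A,1)->write 0,move R,goto B. Now: state=B, head=-1, tape[-3..1]=00110 (head:   ^)
Step 4: in state B at pos -1, read 1 -> (B,1)->write 1,move R,goto B. Now: state=B, head=0, tape[-3..1]=00110 (head:    ^)
Step 5: in state B at pos 0, read 1 -> (B,1)->write 1,move R,goto B. Now: state=B, head=1, tape[-3..2]=001100 (head:     ^)
Step 6: in state B at pos 1, read 0 -> (B,0)->write 1,move R,goto H. Now: state=H, head=2, tape[-3..3]=0011100 (head:      ^)
Cells containing 1 after step 6: {-1, 0, 1} -> 3 cell(s)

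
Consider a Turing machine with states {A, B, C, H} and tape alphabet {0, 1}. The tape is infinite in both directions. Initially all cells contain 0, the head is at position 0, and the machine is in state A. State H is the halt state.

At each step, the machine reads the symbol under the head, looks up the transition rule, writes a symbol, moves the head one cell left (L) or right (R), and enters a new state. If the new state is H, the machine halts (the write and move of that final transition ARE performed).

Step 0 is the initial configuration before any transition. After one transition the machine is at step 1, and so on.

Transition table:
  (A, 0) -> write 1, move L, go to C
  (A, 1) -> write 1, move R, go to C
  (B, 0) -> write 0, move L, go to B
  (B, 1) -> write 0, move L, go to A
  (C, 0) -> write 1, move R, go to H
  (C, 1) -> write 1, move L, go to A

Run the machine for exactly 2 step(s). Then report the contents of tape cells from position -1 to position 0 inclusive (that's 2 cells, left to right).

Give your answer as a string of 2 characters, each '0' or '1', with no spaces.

Step 1: in state A at pos 0, read 0 -> (A,0)->write 1,move L,goto C. Now: state=C, head=-1, tape[-2..1]=0010 (head:  ^)
Step 2: in state C at pos -1, read 0 -> (C,0)->write 1,move R,goto H. Now: state=H, head=0, tape[-2..1]=0110 (head:   ^)

Answer: 11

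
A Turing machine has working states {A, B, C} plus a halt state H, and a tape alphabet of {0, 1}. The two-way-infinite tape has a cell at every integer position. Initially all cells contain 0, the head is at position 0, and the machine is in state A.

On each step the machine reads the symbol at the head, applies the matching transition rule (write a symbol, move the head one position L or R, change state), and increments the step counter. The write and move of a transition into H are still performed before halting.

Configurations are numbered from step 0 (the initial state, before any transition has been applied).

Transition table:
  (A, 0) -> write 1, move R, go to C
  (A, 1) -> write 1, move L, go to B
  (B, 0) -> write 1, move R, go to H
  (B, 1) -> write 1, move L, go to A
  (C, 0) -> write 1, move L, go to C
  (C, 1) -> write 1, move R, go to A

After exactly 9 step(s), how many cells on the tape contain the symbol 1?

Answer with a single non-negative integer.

Answer: 3

Derivation:
Step 1: in state A at pos 0, read 0 -> (A,0)->write 1,move R,goto C. Now: state=C, head=1, tape[-1..2]=0100 (head:   ^)
Step 2: in state C at pos 1, read 0 -> (C,0)->write 1,move L,goto C. Now: state=C, head=0, tape[-1..2]=0110 (head:  ^)
Step 3: in state C at pos 0, read 1 -> (C,1)->write 1,move R,goto A. Now: state=A, head=1, tape[-1..2]=0110 (head:   ^)
Step 4: in state A at pos 1, read 1 -> (A,1)->write 1,move L,goto B. Now: state=B, head=0, tape[-1..2]=0110 (head:  ^)
Step 5: in state B at pos 0, read 1 -> (B,1)->write 1,move L,goto A. Now: state=A, head=-1, tape[-2..2]=00110 (head:  ^)
Step 6: in state A at pos -1, read 0 -> (A,0)->write 1,move R,goto C. Now: state=C, head=0, tape[-2..2]=01110 (head:   ^)
Step 7: in state C at pos 0, read 1 -> (C,1)->write 1,move R,goto A. Now: state=A, head=1, tape[-2..2]=01110 (head:    ^)
Step 8: in state A at pos 1, read 1 -> (A,1)->write 1,move L,goto B. Now: state=B, head=0, tape[-2..2]=01110 (head:   ^)
Step 9: in state B at pos 0, read 1 -> (B,1)->write 1,move L,goto A. Now: state=A, head=-1, tape[-2..2]=01110 (head:  ^)
Cells containing 1 after step 9: {-1, 0, 1} -> 3 cell(s)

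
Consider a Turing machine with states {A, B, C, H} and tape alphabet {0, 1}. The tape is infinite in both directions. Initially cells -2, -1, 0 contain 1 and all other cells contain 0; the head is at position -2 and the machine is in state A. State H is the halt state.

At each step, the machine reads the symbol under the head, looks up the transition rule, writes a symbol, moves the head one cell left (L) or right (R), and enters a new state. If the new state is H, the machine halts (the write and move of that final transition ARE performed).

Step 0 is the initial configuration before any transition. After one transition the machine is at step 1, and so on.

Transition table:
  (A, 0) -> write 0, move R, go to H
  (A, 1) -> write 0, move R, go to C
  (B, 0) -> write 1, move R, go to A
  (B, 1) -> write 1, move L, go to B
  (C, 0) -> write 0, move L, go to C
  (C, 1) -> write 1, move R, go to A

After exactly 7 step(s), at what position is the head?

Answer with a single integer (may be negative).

Step 1: in state A at pos -2, read 1 -> (A,1)->write 0,move R,goto C. Now: state=C, head=-1, tape[-3..1]=00110 (head:   ^)
Step 2: in state C at pos -1, read 1 -> (C,1)->write 1,move R,goto A. Now: state=A, head=0, tape[-3..1]=00110 (head:    ^)
Step 3: in state A at pos 0, read 1 -> (A,1)->write 0,move R,goto C. Now: state=C, head=1, tape[-3..2]=001000 (head:     ^)
Step 4: in state C at pos 1, read 0 -> (C,0)->write 0,move L,goto C. Now: state=C, head=0, tape[-3..2]=001000 (head:    ^)
Step 5: in state C at pos 0, read 0 -> (C,0)->write 0,move L,goto C. Now: state=C, head=-1, tape[-3..2]=001000 (head:   ^)
Step 6: in state C at pos -1, read 1 -> (C,1)->write 1,move R,goto A. Now: state=A, head=0, tape[-3..2]=001000 (head:    ^)
Step 7: in state A at pos 0, read 0 -> (A,0)->write 0,move R,goto H. Now: state=H, head=1, tape[-3..2]=001000 (head:     ^)

Answer: 1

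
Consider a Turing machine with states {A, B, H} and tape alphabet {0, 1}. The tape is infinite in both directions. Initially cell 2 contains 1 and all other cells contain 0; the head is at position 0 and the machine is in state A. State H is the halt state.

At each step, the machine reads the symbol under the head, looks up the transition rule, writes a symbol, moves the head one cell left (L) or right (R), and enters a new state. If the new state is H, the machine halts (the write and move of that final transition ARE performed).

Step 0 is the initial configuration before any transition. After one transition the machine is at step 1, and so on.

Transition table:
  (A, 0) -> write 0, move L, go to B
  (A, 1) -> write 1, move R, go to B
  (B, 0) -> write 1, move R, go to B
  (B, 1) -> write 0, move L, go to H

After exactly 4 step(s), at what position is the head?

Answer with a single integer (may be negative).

Answer: 2

Derivation:
Step 1: in state A at pos 0, read 0 -> (A,0)->write 0,move L,goto B. Now: state=B, head=-1, tape[-2..3]=000010 (head:  ^)
Step 2: in state B at pos -1, read 0 -> (B,0)->write 1,move R,goto B. Now: state=B, head=0, tape[-2..3]=010010 (head:   ^)
Step 3: in state B at pos 0, read 0 -> (B,0)->write 1,move R,goto B. Now: state=B, head=1, tape[-2..3]=011010 (head:    ^)
Step 4: in state B at pos 1, read 0 -> (B,0)->write 1,move R,goto B. Now: state=B, head=2, tape[-2..3]=011110 (head:     ^)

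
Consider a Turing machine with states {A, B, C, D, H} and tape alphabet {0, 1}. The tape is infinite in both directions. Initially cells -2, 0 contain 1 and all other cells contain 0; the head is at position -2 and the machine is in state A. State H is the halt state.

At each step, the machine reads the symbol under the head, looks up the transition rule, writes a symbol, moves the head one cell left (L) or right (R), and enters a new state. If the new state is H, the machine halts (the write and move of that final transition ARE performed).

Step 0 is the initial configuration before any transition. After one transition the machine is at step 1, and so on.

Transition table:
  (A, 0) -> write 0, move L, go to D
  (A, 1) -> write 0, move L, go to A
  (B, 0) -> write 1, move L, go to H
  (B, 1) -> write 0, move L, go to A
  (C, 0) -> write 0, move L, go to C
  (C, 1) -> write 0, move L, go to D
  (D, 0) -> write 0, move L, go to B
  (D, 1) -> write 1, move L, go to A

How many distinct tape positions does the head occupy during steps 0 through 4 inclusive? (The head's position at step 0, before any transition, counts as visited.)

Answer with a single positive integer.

Step 1: in state A at pos -2, read 1 -> (A,1)->write 0,move L,goto A. Now: state=A, head=-3, tape[-4..1]=000010 (head:  ^)
Step 2: in state A at pos -3, read 0 -> (A,0)->write 0,move L,goto D. Now: state=D, head=-4, tape[-5..1]=0000010 (head:  ^)
Step 3: in state D at pos -4, read 0 -> (D,0)->write 0,move L,goto B. Now: state=B, head=-5, tape[-6..1]=00000010 (head:  ^)
Step 4: in state B at pos -5, read 0 -> (B,0)->write 1,move L,goto H. Now: state=H, head=-6, tape[-7..1]=001000010 (head:  ^)
Head positions at steps 0..4: starting at -2, distinct positions visited = {-6, -5, -4, -3, -2} -> 5 position(s)

Answer: 5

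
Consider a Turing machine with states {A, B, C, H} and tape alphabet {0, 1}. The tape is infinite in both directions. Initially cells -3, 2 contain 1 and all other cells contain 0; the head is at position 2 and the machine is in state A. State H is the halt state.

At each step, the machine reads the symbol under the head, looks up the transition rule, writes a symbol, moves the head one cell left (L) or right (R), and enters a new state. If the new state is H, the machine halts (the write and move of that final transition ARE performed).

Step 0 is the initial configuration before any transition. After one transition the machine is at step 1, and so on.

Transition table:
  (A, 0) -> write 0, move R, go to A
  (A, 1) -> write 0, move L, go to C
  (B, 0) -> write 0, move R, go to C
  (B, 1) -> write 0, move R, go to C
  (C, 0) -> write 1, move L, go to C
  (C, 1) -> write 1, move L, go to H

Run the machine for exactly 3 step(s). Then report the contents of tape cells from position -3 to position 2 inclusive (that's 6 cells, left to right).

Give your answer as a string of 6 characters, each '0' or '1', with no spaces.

Step 1: in state A at pos 2, read 1 -> (A,1)->write 0,move L,goto C. Now: state=C, head=1, tape[-4..3]=01000000 (head:      ^)
Step 2: in state C at pos 1, read 0 -> (C,0)->write 1,move L,goto C. Now: state=C, head=0, tape[-4..3]=01000100 (head:     ^)
Step 3: in state C at pos 0, read 0 -> (C,0)->write 1,move L,goto C. Now: state=C, head=-1, tape[-4..3]=01001100 (head:    ^)

Answer: 100110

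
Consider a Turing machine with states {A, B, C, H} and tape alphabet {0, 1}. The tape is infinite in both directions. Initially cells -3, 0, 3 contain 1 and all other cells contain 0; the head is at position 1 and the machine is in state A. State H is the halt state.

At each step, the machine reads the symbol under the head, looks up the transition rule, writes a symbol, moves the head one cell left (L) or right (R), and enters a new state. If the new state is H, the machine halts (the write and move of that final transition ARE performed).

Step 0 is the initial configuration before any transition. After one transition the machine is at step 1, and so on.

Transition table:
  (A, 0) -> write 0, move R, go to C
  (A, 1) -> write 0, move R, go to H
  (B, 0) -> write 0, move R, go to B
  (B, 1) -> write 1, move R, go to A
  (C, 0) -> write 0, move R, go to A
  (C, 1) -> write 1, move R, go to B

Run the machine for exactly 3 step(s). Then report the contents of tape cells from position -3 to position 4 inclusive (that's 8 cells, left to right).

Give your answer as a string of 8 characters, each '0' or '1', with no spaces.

Answer: 10010000

Derivation:
Step 1: in state A at pos 1, read 0 -> (A,0)->write 0,move R,goto C. Now: state=C, head=2, tape[-4..4]=010010010 (head:       ^)
Step 2: in state C at pos 2, read 0 -> (C,0)->write 0,move R,goto A. Now: state=A, head=3, tape[-4..4]=010010010 (head:        ^)
Step 3: in state A at pos 3, read 1 -> (A,1)->write 0,move R,goto H. Now: state=H, head=4, tape[-4..5]=0100100000 (head:         ^)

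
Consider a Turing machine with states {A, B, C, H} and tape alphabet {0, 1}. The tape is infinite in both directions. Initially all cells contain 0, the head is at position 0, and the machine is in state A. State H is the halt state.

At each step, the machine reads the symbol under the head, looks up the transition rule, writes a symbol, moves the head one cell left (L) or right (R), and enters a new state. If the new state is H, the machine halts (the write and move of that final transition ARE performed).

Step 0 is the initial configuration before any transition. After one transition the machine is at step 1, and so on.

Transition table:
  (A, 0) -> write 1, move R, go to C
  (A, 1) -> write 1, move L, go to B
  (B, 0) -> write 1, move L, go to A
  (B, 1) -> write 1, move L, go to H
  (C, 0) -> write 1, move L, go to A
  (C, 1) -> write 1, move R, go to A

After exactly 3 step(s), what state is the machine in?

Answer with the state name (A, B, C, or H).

Answer: B

Derivation:
Step 1: in state A at pos 0, read 0 -> (A,0)->write 1,move R,goto C. Now: state=C, head=1, tape[-1..2]=0100 (head:   ^)
Step 2: in state C at pos 1, read 0 -> (C,0)->write 1,move L,goto A. Now: state=A, head=0, tape[-1..2]=0110 (head:  ^)
Step 3: in state A at pos 0, read 1 -> (A,1)->write 1,move L,goto B. Now: state=B, head=-1, tape[-2..2]=00110 (head:  ^)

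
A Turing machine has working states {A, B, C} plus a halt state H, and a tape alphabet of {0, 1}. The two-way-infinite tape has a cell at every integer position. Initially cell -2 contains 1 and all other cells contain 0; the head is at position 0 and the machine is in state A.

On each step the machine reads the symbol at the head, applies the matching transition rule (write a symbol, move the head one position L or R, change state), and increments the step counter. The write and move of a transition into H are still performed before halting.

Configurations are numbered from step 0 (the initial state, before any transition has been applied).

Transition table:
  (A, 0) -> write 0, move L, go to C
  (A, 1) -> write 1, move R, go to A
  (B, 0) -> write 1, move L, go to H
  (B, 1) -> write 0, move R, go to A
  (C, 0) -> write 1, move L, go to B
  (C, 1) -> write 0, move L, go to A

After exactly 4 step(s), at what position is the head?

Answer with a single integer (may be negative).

Step 1: in state A at pos 0, read 0 -> (A,0)->write 0,move L,goto C. Now: state=C, head=-1, tape[-3..1]=01000 (head:   ^)
Step 2: in state C at pos -1, read 0 -> (C,0)->write 1,move L,goto B. Now: state=B, head=-2, tape[-3..1]=01100 (head:  ^)
Step 3: in state B at pos -2, read 1 -> (B,1)->write 0,move R,goto A. Now: state=A, head=-1, tape[-3..1]=00100 (head:   ^)
Step 4: in state A at pos -1, read 1 -> (A,1)->write 1,move R,goto A. Now: state=A, head=0, tape[-3..1]=00100 (head:    ^)

Answer: 0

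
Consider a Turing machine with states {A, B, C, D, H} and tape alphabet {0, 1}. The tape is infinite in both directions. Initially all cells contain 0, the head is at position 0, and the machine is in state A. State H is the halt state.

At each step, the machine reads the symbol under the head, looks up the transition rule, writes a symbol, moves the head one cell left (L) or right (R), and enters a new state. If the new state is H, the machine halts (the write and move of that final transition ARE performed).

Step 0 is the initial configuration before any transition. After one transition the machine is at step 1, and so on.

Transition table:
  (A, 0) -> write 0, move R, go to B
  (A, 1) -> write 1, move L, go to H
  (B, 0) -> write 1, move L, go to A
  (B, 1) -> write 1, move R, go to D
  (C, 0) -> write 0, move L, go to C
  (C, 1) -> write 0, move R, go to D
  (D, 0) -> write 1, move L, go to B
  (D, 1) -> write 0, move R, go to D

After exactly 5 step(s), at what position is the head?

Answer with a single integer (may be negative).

Step 1: in state A at pos 0, read 0 -> (A,0)->write 0,move R,goto B. Now: state=B, head=1, tape[-1..2]=0000 (head:   ^)
Step 2: in state B at pos 1, read 0 -> (B,0)->write 1,move L,goto A. Now: state=A, head=0, tape[-1..2]=0010 (head:  ^)
Step 3: in state A at pos 0, read 0 -> (A,0)->write 0,move R,goto B. Now: state=B, head=1, tape[-1..2]=0010 (head:   ^)
Step 4: in state B at pos 1, read 1 -> (B,1)->write 1,move R,goto D. Now: state=D, head=2, tape[-1..3]=00100 (head:    ^)
Step 5: in state D at pos 2, read 0 -> (D,0)->write 1,move L,goto B. Now: state=B, head=1, tape[-1..3]=00110 (head:   ^)

Answer: 1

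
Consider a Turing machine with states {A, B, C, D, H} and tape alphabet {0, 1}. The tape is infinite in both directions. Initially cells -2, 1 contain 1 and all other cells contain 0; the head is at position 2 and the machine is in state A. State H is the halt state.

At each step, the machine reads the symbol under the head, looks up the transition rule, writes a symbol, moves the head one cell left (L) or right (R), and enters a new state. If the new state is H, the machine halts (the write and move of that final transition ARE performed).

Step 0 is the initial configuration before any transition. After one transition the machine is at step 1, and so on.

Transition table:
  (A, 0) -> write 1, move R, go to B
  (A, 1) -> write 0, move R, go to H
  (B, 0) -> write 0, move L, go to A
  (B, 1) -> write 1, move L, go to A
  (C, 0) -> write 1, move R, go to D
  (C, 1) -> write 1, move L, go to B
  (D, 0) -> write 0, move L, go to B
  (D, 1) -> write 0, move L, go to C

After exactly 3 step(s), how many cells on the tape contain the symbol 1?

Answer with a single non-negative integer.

Answer: 2

Derivation:
Step 1: in state A at pos 2, read 0 -> (A,0)->write 1,move R,goto B. Now: state=B, head=3, tape[-3..4]=01001100 (head:       ^)
Step 2: in state B at pos 3, read 0 -> (B,0)->write 0,move L,goto A. Now: state=A, head=2, tape[-3..4]=01001100 (head:      ^)
Step 3: in state A at pos 2, read 1 -> (A,1)->write 0,move R,goto H. Now: state=H, head=3, tape[-3..4]=01001000 (head:       ^)
Cells containing 1 after step 3: {-2, 1} -> 2 cell(s)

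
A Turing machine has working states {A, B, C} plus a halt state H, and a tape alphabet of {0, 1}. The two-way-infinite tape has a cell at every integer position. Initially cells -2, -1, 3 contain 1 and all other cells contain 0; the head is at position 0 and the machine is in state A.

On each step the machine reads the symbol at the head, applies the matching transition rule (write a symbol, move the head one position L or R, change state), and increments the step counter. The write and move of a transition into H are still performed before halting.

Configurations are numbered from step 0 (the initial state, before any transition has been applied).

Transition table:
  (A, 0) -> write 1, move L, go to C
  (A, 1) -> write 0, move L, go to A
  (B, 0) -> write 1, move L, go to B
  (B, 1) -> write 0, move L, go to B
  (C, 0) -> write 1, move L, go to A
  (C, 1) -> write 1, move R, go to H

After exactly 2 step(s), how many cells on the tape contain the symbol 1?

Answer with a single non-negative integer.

Step 1: in state A at pos 0, read 0 -> (A,0)->write 1,move L,goto C. Now: state=C, head=-1, tape[-3..4]=01110010 (head:   ^)
Step 2: in state C at pos -1, read 1 -> (C,1)->write 1,move R,goto H. Now: state=H, head=0, tape[-3..4]=01110010 (head:    ^)
Cells containing 1 after step 2: {-2, -1, 0, 3} -> 4 cell(s)

Answer: 4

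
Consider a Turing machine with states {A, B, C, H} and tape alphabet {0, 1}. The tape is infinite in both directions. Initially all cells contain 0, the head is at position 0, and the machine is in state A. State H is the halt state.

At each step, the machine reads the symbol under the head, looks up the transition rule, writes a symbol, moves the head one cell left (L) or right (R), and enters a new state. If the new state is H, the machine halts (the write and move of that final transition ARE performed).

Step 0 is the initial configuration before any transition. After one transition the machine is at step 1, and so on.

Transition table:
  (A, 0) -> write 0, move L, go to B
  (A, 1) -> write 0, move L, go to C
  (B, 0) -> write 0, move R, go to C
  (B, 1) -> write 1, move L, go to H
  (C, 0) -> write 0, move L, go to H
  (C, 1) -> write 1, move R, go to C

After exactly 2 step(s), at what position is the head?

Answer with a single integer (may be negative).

Answer: 0

Derivation:
Step 1: in state A at pos 0, read 0 -> (A,0)->write 0,move L,goto B. Now: state=B, head=-1, tape[-2..1]=0000 (head:  ^)
Step 2: in state B at pos -1, read 0 -> (B,0)->write 0,move R,goto C. Now: state=C, head=0, tape[-2..1]=0000 (head:   ^)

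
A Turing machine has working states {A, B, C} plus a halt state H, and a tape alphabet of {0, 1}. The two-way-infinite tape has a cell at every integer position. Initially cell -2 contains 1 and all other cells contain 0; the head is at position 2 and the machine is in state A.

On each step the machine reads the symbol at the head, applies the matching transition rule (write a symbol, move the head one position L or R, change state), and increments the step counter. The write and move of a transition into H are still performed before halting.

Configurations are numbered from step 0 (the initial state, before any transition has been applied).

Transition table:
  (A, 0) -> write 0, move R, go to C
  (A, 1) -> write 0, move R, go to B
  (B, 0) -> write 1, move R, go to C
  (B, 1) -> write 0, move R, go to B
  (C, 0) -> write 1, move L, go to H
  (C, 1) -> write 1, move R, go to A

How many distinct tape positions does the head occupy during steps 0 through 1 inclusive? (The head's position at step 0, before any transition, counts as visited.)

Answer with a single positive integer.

Step 1: in state A at pos 2, read 0 -> (A,0)->write 0,move R,goto C. Now: state=C, head=3, tape[-3..4]=01000000 (head:       ^)
Head positions at steps 0..1: starting at 2, distinct positions visited = {2, 3} -> 2 position(s)

Answer: 2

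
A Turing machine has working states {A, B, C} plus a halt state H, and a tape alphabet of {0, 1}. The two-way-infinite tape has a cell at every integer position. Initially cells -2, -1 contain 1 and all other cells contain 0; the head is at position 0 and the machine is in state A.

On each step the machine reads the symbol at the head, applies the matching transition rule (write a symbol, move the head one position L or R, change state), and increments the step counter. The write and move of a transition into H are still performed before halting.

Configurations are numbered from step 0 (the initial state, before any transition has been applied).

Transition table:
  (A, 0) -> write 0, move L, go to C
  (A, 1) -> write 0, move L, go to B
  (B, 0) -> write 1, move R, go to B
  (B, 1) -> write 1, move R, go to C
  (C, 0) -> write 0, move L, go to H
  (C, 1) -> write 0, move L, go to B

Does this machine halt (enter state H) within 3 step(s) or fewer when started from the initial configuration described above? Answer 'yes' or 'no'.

Step 1: in state A at pos 0, read 0 -> (A,0)->write 0,move L,goto C. Now: state=C, head=-1, tape[-3..1]=01100 (head:   ^)
Step 2: in state C at pos -1, read 1 -> (C,1)->write 0,move L,goto B. Now: state=B, head=-2, tape[-3..1]=01000 (head:  ^)
Step 3: in state B at pos -2, read 1 -> (B,1)->write 1,move R,goto C. Now: state=C, head=-1, tape[-3..1]=01000 (head:   ^)
After 3 step(s): state = C (not H) -> not halted within 3 -> no

Answer: no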